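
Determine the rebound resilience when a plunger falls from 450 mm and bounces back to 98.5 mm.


Resilience = h_rebound / h_drop * 100
= 98.5 / 450 * 100
= 21.9%

21.9%


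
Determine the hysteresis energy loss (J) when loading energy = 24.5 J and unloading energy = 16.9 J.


Hysteresis loss = loading - unloading
= 24.5 - 16.9
= 7.6 J

7.6 J


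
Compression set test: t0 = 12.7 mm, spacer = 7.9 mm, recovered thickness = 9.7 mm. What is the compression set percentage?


CS = (t0 - recovered) / (t0 - ts) * 100
= (12.7 - 9.7) / (12.7 - 7.9) * 100
= 3.0 / 4.8 * 100
= 62.5%

62.5%


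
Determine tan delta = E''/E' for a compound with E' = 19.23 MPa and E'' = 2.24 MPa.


tan delta = E'' / E'
= 2.24 / 19.23
= 0.1165

tan delta = 0.1165


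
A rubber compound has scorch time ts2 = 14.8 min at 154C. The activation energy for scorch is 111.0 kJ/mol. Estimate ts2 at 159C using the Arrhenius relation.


Convert temperatures: T1 = 154 + 273.15 = 427.15 K, T2 = 159 + 273.15 = 432.15 K
ts2_new = 14.8 * exp(111000 / 8.314 * (1/432.15 - 1/427.15))
1/T2 - 1/T1 = -2.7087e-05
ts2_new = 10.31 min

10.31 min


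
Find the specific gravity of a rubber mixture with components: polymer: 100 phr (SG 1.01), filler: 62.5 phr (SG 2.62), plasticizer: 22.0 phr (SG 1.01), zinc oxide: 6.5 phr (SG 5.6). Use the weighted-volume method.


Sum of weights = 191.0
Volume contributions:
  polymer: 100/1.01 = 99.0099
  filler: 62.5/2.62 = 23.8550
  plasticizer: 22.0/1.01 = 21.7822
  zinc oxide: 6.5/5.6 = 1.1607
Sum of volumes = 145.8078
SG = 191.0 / 145.8078 = 1.31

SG = 1.31


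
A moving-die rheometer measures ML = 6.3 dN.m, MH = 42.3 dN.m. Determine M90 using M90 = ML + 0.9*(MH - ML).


M90 = ML + 0.9 * (MH - ML)
M90 = 6.3 + 0.9 * (42.3 - 6.3)
M90 = 6.3 + 0.9 * 36.0
M90 = 38.7 dN.m

38.7 dN.m


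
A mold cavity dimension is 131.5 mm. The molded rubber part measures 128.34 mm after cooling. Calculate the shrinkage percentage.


Shrinkage = (mold - part) / mold * 100
= (131.5 - 128.34) / 131.5 * 100
= 3.16 / 131.5 * 100
= 2.4%

2.4%


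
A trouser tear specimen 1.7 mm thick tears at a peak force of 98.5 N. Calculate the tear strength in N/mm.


Tear strength = force / thickness
= 98.5 / 1.7
= 57.94 N/mm

57.94 N/mm


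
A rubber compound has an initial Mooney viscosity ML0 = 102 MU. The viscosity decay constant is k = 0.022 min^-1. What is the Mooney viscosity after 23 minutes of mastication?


ML = ML0 * exp(-k * t)
ML = 102 * exp(-0.022 * 23)
ML = 102 * 0.6029
ML = 61.5 MU

61.5 MU


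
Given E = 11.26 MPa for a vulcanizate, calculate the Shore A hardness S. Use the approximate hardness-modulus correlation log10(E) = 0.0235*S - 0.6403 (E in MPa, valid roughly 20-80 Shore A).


log10(E) = 0.0235*S - 0.6403  =>  S = (log10(E) + 0.6403) / 0.0235
log10(11.26) = 1.051538
S = (1.051538 + 0.6403) / 0.0235 = 1.691838 / 0.0235
S = 72.0

Shore A = 72.0


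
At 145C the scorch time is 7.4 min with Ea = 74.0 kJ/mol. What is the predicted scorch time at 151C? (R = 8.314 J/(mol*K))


Convert temperatures: T1 = 145 + 273.15 = 418.15 K, T2 = 151 + 273.15 = 424.15 K
ts2_new = 7.4 * exp(74000 / 8.314 * (1/424.15 - 1/418.15))
1/T2 - 1/T1 = -3.3830e-05
ts2_new = 5.48 min

5.48 min


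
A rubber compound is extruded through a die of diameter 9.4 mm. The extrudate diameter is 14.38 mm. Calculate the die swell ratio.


Die swell ratio = D_extrudate / D_die
= 14.38 / 9.4
= 1.53

Die swell = 1.53


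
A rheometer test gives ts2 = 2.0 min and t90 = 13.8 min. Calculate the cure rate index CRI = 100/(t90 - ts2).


CRI = 100 / (t90 - ts2)
= 100 / (13.8 - 2.0)
= 100 / 11.8
= 8.47 min^-1

8.47 min^-1


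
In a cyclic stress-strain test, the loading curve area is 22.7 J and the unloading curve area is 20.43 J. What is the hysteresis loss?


Hysteresis loss = loading - unloading
= 22.7 - 20.43
= 2.27 J

2.27 J


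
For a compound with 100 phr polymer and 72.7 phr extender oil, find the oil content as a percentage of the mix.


Oil % = oil / (100 + oil) * 100
= 72.7 / (100 + 72.7) * 100
= 72.7 / 172.7 * 100
= 42.1%

42.1%


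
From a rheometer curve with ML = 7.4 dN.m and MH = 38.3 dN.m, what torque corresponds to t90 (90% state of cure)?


M90 = ML + 0.9 * (MH - ML)
M90 = 7.4 + 0.9 * (38.3 - 7.4)
M90 = 7.4 + 0.9 * 30.9
M90 = 35.21 dN.m

35.21 dN.m


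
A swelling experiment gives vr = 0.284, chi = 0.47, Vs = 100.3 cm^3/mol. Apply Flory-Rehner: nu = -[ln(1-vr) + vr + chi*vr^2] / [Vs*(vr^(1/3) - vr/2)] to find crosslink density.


ln(1 - vr) = ln(1 - 0.284) = -0.3341
Numerator = -((-0.3341) + 0.284 + 0.47 * 0.284^2) = 0.0122
Denominator = 100.3 * (0.284^(1/3) - 0.284/2) = 51.6860
nu = 0.0122 / 51.6860 = 2.3540e-04 mol/cm^3

2.3540e-04 mol/cm^3


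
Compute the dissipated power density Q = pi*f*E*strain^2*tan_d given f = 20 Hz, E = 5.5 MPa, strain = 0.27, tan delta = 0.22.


Q = pi * f * E * strain^2 * tan_d
= pi * 20 * 5.5 * 0.27^2 * 0.22
= pi * 20 * 5.5 * 0.0729 * 0.22
= 5.5423

Q = 5.5423


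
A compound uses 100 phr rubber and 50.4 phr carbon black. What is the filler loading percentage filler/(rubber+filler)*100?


Filler % = filler / (rubber + filler) * 100
= 50.4 / (100 + 50.4) * 100
= 50.4 / 150.4 * 100
= 33.51%

33.51%


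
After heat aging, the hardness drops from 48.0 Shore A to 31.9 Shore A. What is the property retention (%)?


Retention = aged / original * 100
= 31.9 / 48.0 * 100
= 66.5%

66.5%


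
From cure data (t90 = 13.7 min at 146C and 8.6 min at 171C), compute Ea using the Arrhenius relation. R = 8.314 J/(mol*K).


T1 = 419.15 K, T2 = 444.15 K
1/T1 - 1/T2 = 1.3429e-04
ln(t1/t2) = ln(13.7/8.6) = 0.4656
Ea = 8.314 * 0.4656 / 1.3429e-04 = 28827.9319 J/mol
Ea = 28.83 kJ/mol

28.83 kJ/mol


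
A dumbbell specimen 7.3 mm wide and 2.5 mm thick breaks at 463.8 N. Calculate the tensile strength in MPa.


Area = width * thickness = 7.3 * 2.5 = 18.25 mm^2
TS = force / area = 463.8 / 18.25 = 25.41 MPa

25.41 MPa


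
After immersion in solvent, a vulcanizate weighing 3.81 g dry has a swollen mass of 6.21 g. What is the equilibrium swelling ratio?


Q = W_swollen / W_dry
Q = 6.21 / 3.81
Q = 1.63

Q = 1.63


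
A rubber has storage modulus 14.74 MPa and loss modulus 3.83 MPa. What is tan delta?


tan delta = E'' / E'
= 3.83 / 14.74
= 0.2598

tan delta = 0.2598


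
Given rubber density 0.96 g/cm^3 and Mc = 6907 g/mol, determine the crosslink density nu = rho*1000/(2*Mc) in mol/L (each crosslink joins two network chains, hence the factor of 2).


nu = rho * 1000 / (2 * Mc)
nu = 0.96 * 1000 / (2 * 6907)
nu = 960.0 / 13814
nu = 0.0695 mol/L

0.0695 mol/L


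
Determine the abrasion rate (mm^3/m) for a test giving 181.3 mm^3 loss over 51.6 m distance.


Rate = volume_loss / distance
= 181.3 / 51.6
= 3.514 mm^3/m

3.514 mm^3/m


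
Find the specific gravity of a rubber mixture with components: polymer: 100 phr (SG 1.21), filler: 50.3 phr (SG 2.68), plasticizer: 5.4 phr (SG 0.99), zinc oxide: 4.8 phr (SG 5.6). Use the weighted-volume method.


Sum of weights = 160.5
Volume contributions:
  polymer: 100/1.21 = 82.6446
  filler: 50.3/2.68 = 18.7687
  plasticizer: 5.4/0.99 = 5.4545
  zinc oxide: 4.8/5.6 = 0.8571
Sum of volumes = 107.7250
SG = 160.5 / 107.7250 = 1.49

SG = 1.49


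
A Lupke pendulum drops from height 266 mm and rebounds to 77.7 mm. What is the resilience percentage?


Resilience = h_rebound / h_drop * 100
= 77.7 / 266 * 100
= 29.2%

29.2%


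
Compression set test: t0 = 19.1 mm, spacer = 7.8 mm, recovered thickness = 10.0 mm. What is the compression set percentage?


CS = (t0 - recovered) / (t0 - ts) * 100
= (19.1 - 10.0) / (19.1 - 7.8) * 100
= 9.1 / 11.3 * 100
= 80.5%

80.5%


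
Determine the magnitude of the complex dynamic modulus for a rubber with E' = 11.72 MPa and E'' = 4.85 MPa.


|E*| = sqrt(E'^2 + E''^2)
= sqrt(11.72^2 + 4.85^2)
= sqrt(137.3584 + 23.5225)
= 12.684 MPa

12.684 MPa


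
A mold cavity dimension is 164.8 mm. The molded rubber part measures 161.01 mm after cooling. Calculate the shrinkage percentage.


Shrinkage = (mold - part) / mold * 100
= (164.8 - 161.01) / 164.8 * 100
= 3.79 / 164.8 * 100
= 2.3%

2.3%


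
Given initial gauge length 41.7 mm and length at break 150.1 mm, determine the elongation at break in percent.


Elongation = (Lf - L0) / L0 * 100
= (150.1 - 41.7) / 41.7 * 100
= 108.4 / 41.7 * 100
= 260.0%

260.0%


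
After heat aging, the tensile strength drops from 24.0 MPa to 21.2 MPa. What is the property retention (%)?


Retention = aged / original * 100
= 21.2 / 24.0 * 100
= 88.3%

88.3%


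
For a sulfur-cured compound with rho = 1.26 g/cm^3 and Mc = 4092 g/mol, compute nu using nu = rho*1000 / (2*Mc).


nu = rho * 1000 / (2 * Mc)
nu = 1.26 * 1000 / (2 * 4092)
nu = 1260.0 / 8184
nu = 0.1540 mol/L

0.1540 mol/L


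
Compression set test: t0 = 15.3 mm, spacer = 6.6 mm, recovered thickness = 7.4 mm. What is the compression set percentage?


CS = (t0 - recovered) / (t0 - ts) * 100
= (15.3 - 7.4) / (15.3 - 6.6) * 100
= 7.9 / 8.7 * 100
= 90.8%

90.8%


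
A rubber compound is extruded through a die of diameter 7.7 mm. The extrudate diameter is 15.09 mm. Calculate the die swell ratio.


Die swell ratio = D_extrudate / D_die
= 15.09 / 7.7
= 1.96

Die swell = 1.96


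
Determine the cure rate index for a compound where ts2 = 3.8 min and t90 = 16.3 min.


CRI = 100 / (t90 - ts2)
= 100 / (16.3 - 3.8)
= 100 / 12.5
= 8.0 min^-1

8.0 min^-1


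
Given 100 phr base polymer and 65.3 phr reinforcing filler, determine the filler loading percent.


Filler % = filler / (rubber + filler) * 100
= 65.3 / (100 + 65.3) * 100
= 65.3 / 165.3 * 100
= 39.5%

39.5%


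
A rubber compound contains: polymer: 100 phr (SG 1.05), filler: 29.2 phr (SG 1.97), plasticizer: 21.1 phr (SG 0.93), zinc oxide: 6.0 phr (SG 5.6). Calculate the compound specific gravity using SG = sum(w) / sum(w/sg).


Sum of weights = 156.3
Volume contributions:
  polymer: 100/1.05 = 95.2381
  filler: 29.2/1.97 = 14.8223
  plasticizer: 21.1/0.93 = 22.6882
  zinc oxide: 6.0/5.6 = 1.0714
Sum of volumes = 133.8200
SG = 156.3 / 133.8200 = 1.168

SG = 1.168


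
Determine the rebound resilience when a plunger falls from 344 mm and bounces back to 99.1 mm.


Resilience = h_rebound / h_drop * 100
= 99.1 / 344 * 100
= 28.8%

28.8%


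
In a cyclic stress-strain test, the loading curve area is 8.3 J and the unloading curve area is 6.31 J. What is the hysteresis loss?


Hysteresis loss = loading - unloading
= 8.3 - 6.31
= 1.99 J

1.99 J


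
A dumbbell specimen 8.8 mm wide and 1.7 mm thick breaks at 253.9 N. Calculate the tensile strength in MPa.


Area = width * thickness = 8.8 * 1.7 = 14.96 mm^2
TS = force / area = 253.9 / 14.96 = 16.97 MPa

16.97 MPa


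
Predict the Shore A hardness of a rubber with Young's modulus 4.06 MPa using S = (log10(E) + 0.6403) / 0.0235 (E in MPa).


log10(E) = 0.0235*S - 0.6403  =>  S = (log10(E) + 0.6403) / 0.0235
log10(4.06) = 0.608526
S = (0.608526 + 0.6403) / 0.0235 = 1.248826 / 0.0235
S = 53.1

Shore A = 53.1


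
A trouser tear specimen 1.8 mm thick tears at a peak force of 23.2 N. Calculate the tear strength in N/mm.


Tear strength = force / thickness
= 23.2 / 1.8
= 12.89 N/mm

12.89 N/mm


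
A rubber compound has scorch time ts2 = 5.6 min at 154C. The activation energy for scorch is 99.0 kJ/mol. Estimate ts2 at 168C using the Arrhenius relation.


Convert temperatures: T1 = 154 + 273.15 = 427.15 K, T2 = 168 + 273.15 = 441.15 K
ts2_new = 5.6 * exp(99000 / 8.314 * (1/441.15 - 1/427.15))
1/T2 - 1/T1 = -7.4295e-05
ts2_new = 2.31 min

2.31 min


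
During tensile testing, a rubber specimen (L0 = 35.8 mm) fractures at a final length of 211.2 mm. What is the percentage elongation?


Elongation = (Lf - L0) / L0 * 100
= (211.2 - 35.8) / 35.8 * 100
= 175.4 / 35.8 * 100
= 489.9%

489.9%


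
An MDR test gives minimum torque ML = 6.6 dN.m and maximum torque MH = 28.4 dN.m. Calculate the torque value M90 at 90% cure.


M90 = ML + 0.9 * (MH - ML)
M90 = 6.6 + 0.9 * (28.4 - 6.6)
M90 = 6.6 + 0.9 * 21.8
M90 = 26.22 dN.m

26.22 dN.m


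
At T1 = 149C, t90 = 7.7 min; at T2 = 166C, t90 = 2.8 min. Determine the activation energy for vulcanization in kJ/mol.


T1 = 422.15 K, T2 = 439.15 K
1/T1 - 1/T2 = 9.1700e-05
ln(t1/t2) = ln(7.7/2.8) = 1.0116
Ea = 8.314 * 1.0116 / 9.1700e-05 = 91717.0318 J/mol
Ea = 91.72 kJ/mol

91.72 kJ/mol


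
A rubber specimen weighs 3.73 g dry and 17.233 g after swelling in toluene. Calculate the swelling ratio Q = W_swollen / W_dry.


Q = W_swollen / W_dry
Q = 17.233 / 3.73
Q = 4.62

Q = 4.62


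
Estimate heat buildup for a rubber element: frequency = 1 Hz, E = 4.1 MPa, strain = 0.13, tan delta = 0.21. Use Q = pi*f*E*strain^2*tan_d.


Q = pi * f * E * strain^2 * tan_d
= pi * 1 * 4.1 * 0.13^2 * 0.21
= pi * 1 * 4.1 * 0.0169 * 0.21
= 0.0457

Q = 0.0457


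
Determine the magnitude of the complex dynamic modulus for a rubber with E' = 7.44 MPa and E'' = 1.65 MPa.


|E*| = sqrt(E'^2 + E''^2)
= sqrt(7.44^2 + 1.65^2)
= sqrt(55.3536 + 2.7225)
= 7.621 MPa

7.621 MPa


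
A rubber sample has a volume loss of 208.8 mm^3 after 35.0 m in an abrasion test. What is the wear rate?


Rate = volume_loss / distance
= 208.8 / 35.0
= 5.966 mm^3/m

5.966 mm^3/m


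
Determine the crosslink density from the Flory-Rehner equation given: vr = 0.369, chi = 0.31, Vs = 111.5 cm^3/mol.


ln(1 - vr) = ln(1 - 0.369) = -0.4604
Numerator = -((-0.4604) + 0.369 + 0.31 * 0.369^2) = 0.0492
Denominator = 111.5 * (0.369^(1/3) - 0.369/2) = 59.4025
nu = 0.0492 / 59.4025 = 8.2891e-04 mol/cm^3

8.2891e-04 mol/cm^3


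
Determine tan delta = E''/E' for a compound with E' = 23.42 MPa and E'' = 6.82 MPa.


tan delta = E'' / E'
= 6.82 / 23.42
= 0.2912

tan delta = 0.2912


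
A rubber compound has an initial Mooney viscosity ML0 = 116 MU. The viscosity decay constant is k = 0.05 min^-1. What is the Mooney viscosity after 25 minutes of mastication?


ML = ML0 * exp(-k * t)
ML = 116 * exp(-0.05 * 25)
ML = 116 * 0.2865
ML = 33.23 MU

33.23 MU


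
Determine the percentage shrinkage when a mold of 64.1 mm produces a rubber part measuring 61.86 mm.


Shrinkage = (mold - part) / mold * 100
= (64.1 - 61.86) / 64.1 * 100
= 2.24 / 64.1 * 100
= 3.49%

3.49%


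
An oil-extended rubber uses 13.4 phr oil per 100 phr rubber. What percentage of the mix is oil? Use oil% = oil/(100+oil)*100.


Oil % = oil / (100 + oil) * 100
= 13.4 / (100 + 13.4) * 100
= 13.4 / 113.4 * 100
= 11.82%

11.82%


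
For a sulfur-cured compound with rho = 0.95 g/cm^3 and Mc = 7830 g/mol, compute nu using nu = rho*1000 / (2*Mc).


nu = rho * 1000 / (2 * Mc)
nu = 0.95 * 1000 / (2 * 7830)
nu = 950.0 / 15660
nu = 0.0607 mol/L

0.0607 mol/L


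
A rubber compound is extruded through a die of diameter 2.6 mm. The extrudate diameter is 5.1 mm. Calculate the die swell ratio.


Die swell ratio = D_extrudate / D_die
= 5.1 / 2.6
= 1.962

Die swell = 1.962


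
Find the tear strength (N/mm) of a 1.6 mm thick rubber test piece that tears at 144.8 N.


Tear strength = force / thickness
= 144.8 / 1.6
= 90.5 N/mm

90.5 N/mm


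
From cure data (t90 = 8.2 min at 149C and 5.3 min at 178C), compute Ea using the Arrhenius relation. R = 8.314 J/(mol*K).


T1 = 422.15 K, T2 = 451.15 K
1/T1 - 1/T2 = 1.5227e-04
ln(t1/t2) = ln(8.2/5.3) = 0.4364
Ea = 8.314 * 0.4364 / 1.5227e-04 = 23829.3239 J/mol
Ea = 23.83 kJ/mol

23.83 kJ/mol


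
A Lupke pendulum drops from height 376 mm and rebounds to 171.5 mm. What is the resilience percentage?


Resilience = h_rebound / h_drop * 100
= 171.5 / 376 * 100
= 45.6%

45.6%


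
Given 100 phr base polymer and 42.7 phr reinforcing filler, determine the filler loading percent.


Filler % = filler / (rubber + filler) * 100
= 42.7 / (100 + 42.7) * 100
= 42.7 / 142.7 * 100
= 29.92%

29.92%


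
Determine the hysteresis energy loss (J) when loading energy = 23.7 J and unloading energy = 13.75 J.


Hysteresis loss = loading - unloading
= 23.7 - 13.75
= 9.95 J

9.95 J


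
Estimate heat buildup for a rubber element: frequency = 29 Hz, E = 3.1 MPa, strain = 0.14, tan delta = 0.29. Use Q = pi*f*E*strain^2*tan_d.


Q = pi * f * E * strain^2 * tan_d
= pi * 29 * 3.1 * 0.14^2 * 0.29
= pi * 29 * 3.1 * 0.0196 * 0.29
= 1.6053

Q = 1.6053


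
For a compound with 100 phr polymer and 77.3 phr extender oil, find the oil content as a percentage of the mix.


Oil % = oil / (100 + oil) * 100
= 77.3 / (100 + 77.3) * 100
= 77.3 / 177.3 * 100
= 43.6%

43.6%


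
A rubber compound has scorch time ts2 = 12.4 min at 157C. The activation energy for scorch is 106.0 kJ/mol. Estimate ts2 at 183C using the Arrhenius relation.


Convert temperatures: T1 = 157 + 273.15 = 430.15 K, T2 = 183 + 273.15 = 456.15 K
ts2_new = 12.4 * exp(106000 / 8.314 * (1/456.15 - 1/430.15))
1/T2 - 1/T1 = -1.3251e-04
ts2_new = 2.29 min

2.29 min


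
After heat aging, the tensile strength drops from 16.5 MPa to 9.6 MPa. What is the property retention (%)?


Retention = aged / original * 100
= 9.6 / 16.5 * 100
= 58.2%

58.2%


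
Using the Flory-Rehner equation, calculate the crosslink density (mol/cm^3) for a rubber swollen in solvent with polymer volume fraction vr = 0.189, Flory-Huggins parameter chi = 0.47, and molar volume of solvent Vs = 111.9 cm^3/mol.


ln(1 - vr) = ln(1 - 0.189) = -0.2095
Numerator = -((-0.2095) + 0.189 + 0.47 * 0.189^2) = 0.0037
Denominator = 111.9 * (0.189^(1/3) - 0.189/2) = 53.6425
nu = 0.0037 / 53.6425 = 6.8944e-05 mol/cm^3

6.8944e-05 mol/cm^3


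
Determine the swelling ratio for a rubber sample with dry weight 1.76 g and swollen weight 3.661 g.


Q = W_swollen / W_dry
Q = 3.661 / 1.76
Q = 2.08

Q = 2.08


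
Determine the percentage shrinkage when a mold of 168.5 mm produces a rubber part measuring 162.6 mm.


Shrinkage = (mold - part) / mold * 100
= (168.5 - 162.6) / 168.5 * 100
= 5.9 / 168.5 * 100
= 3.5%

3.5%


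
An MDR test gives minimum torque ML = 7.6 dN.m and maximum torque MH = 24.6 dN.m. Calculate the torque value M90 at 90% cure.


M90 = ML + 0.9 * (MH - ML)
M90 = 7.6 + 0.9 * (24.6 - 7.6)
M90 = 7.6 + 0.9 * 17.0
M90 = 22.9 dN.m

22.9 dN.m


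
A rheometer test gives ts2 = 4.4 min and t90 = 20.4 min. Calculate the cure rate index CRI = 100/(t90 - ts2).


CRI = 100 / (t90 - ts2)
= 100 / (20.4 - 4.4)
= 100 / 16.0
= 6.25 min^-1

6.25 min^-1


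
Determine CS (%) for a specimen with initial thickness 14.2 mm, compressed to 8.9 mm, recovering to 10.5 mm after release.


CS = (t0 - recovered) / (t0 - ts) * 100
= (14.2 - 10.5) / (14.2 - 8.9) * 100
= 3.7 / 5.3 * 100
= 69.8%

69.8%


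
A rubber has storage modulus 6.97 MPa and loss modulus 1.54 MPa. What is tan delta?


tan delta = E'' / E'
= 1.54 / 6.97
= 0.2209

tan delta = 0.2209


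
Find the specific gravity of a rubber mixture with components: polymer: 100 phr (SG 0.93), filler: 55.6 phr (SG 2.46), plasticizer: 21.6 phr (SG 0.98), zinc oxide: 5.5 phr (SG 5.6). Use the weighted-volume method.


Sum of weights = 182.7
Volume contributions:
  polymer: 100/0.93 = 107.5269
  filler: 55.6/2.46 = 22.6016
  plasticizer: 21.6/0.98 = 22.0408
  zinc oxide: 5.5/5.6 = 0.9821
Sum of volumes = 153.1515
SG = 182.7 / 153.1515 = 1.193

SG = 1.193


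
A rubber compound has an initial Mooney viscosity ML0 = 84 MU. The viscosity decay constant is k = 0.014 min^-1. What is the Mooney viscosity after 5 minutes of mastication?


ML = ML0 * exp(-k * t)
ML = 84 * exp(-0.014 * 5)
ML = 84 * 0.9324
ML = 78.32 MU

78.32 MU


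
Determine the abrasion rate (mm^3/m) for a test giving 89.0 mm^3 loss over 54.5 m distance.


Rate = volume_loss / distance
= 89.0 / 54.5
= 1.633 mm^3/m

1.633 mm^3/m


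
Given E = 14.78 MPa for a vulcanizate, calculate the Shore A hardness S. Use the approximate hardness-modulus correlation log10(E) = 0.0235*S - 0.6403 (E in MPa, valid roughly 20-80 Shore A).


log10(E) = 0.0235*S - 0.6403  =>  S = (log10(E) + 0.6403) / 0.0235
log10(14.78) = 1.169674
S = (1.169674 + 0.6403) / 0.0235 = 1.809974 / 0.0235
S = 77.0

Shore A = 77.0


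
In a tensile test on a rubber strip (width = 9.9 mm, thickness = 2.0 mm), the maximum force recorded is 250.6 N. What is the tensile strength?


Area = width * thickness = 9.9 * 2.0 = 19.8 mm^2
TS = force / area = 250.6 / 19.8 = 12.66 MPa

12.66 MPa


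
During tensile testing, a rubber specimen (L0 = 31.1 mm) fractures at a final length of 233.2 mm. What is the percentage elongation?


Elongation = (Lf - L0) / L0 * 100
= (233.2 - 31.1) / 31.1 * 100
= 202.1 / 31.1 * 100
= 649.8%

649.8%


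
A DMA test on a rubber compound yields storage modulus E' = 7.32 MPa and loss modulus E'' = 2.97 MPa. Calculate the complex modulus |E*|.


|E*| = sqrt(E'^2 + E''^2)
= sqrt(7.32^2 + 2.97^2)
= sqrt(53.5824 + 8.8209)
= 7.9 MPa

7.9 MPa


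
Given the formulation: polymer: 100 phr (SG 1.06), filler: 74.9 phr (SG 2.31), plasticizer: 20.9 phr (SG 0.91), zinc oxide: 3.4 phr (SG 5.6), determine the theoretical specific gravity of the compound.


Sum of weights = 199.2
Volume contributions:
  polymer: 100/1.06 = 94.3396
  filler: 74.9/2.31 = 32.4242
  plasticizer: 20.9/0.91 = 22.9670
  zinc oxide: 3.4/5.6 = 0.6071
Sum of volumes = 150.3380
SG = 199.2 / 150.3380 = 1.325

SG = 1.325


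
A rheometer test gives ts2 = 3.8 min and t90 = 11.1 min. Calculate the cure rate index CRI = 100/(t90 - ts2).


CRI = 100 / (t90 - ts2)
= 100 / (11.1 - 3.8)
= 100 / 7.3
= 13.7 min^-1

13.7 min^-1


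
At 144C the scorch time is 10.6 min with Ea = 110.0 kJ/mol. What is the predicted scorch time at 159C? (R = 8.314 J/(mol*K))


Convert temperatures: T1 = 144 + 273.15 = 417.15 K, T2 = 159 + 273.15 = 432.15 K
ts2_new = 10.6 * exp(110000 / 8.314 * (1/432.15 - 1/417.15))
1/T2 - 1/T1 = -8.3208e-05
ts2_new = 3.53 min

3.53 min


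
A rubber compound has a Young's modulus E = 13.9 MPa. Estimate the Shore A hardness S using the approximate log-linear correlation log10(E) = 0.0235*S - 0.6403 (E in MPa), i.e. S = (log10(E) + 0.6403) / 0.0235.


log10(E) = 0.0235*S - 0.6403  =>  S = (log10(E) + 0.6403) / 0.0235
log10(13.9) = 1.143015
S = (1.143015 + 0.6403) / 0.0235 = 1.783315 / 0.0235
S = 75.9

Shore A = 75.9


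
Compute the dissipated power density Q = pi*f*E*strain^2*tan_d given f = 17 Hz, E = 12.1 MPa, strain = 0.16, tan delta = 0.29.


Q = pi * f * E * strain^2 * tan_d
= pi * 17 * 12.1 * 0.16^2 * 0.29
= pi * 17 * 12.1 * 0.0256 * 0.29
= 4.7976

Q = 4.7976


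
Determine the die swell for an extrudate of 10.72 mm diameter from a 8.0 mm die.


Die swell ratio = D_extrudate / D_die
= 10.72 / 8.0
= 1.34

Die swell = 1.34


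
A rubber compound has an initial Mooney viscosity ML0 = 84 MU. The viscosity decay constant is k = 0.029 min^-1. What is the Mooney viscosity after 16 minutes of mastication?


ML = ML0 * exp(-k * t)
ML = 84 * exp(-0.029 * 16)
ML = 84 * 0.6288
ML = 52.82 MU

52.82 MU


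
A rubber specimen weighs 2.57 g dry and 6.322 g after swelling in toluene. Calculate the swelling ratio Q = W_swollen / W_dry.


Q = W_swollen / W_dry
Q = 6.322 / 2.57
Q = 2.46

Q = 2.46


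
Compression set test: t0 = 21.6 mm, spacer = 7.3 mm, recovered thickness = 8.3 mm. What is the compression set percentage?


CS = (t0 - recovered) / (t0 - ts) * 100
= (21.6 - 8.3) / (21.6 - 7.3) * 100
= 13.3 / 14.3 * 100
= 93.0%

93.0%


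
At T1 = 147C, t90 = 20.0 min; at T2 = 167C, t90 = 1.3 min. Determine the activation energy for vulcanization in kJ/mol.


T1 = 420.15 K, T2 = 440.15 K
1/T1 - 1/T2 = 1.0815e-04
ln(t1/t2) = ln(20.0/1.3) = 2.7334
Ea = 8.314 * 2.7334 / 1.0815e-04 = 210127.6511 J/mol
Ea = 210.13 kJ/mol

210.13 kJ/mol


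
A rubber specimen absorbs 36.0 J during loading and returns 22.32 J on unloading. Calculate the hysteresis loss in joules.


Hysteresis loss = loading - unloading
= 36.0 - 22.32
= 13.68 J

13.68 J


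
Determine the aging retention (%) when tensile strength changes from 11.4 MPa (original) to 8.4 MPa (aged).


Retention = aged / original * 100
= 8.4 / 11.4 * 100
= 73.7%

73.7%


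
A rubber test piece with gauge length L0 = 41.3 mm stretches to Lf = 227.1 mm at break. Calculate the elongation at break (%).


Elongation = (Lf - L0) / L0 * 100
= (227.1 - 41.3) / 41.3 * 100
= 185.8 / 41.3 * 100
= 449.9%

449.9%


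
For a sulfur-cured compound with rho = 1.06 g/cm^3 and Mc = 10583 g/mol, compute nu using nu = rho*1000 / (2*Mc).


nu = rho * 1000 / (2 * Mc)
nu = 1.06 * 1000 / (2 * 10583)
nu = 1060.0 / 21166
nu = 0.0501 mol/L

0.0501 mol/L


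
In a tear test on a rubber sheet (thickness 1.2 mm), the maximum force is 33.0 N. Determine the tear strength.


Tear strength = force / thickness
= 33.0 / 1.2
= 27.5 N/mm

27.5 N/mm


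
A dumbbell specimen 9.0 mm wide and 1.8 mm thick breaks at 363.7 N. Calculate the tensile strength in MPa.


Area = width * thickness = 9.0 * 1.8 = 16.2 mm^2
TS = force / area = 363.7 / 16.2 = 22.45 MPa

22.45 MPa


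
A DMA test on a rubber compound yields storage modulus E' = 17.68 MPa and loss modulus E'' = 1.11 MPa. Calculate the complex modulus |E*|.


|E*| = sqrt(E'^2 + E''^2)
= sqrt(17.68^2 + 1.11^2)
= sqrt(312.5824 + 1.2321)
= 17.715 MPa

17.715 MPa


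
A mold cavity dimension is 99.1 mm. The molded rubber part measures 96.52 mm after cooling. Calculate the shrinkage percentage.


Shrinkage = (mold - part) / mold * 100
= (99.1 - 96.52) / 99.1 * 100
= 2.58 / 99.1 * 100
= 2.6%

2.6%


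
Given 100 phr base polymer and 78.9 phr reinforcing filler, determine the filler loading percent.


Filler % = filler / (rubber + filler) * 100
= 78.9 / (100 + 78.9) * 100
= 78.9 / 178.9 * 100
= 44.1%

44.1%


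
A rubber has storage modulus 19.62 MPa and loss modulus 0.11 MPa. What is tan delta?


tan delta = E'' / E'
= 0.11 / 19.62
= 0.0056

tan delta = 0.0056


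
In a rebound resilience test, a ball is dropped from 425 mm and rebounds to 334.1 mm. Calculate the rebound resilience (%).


Resilience = h_rebound / h_drop * 100
= 334.1 / 425 * 100
= 78.6%

78.6%


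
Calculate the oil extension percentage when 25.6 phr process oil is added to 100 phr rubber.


Oil % = oil / (100 + oil) * 100
= 25.6 / (100 + 25.6) * 100
= 25.6 / 125.6 * 100
= 20.38%

20.38%


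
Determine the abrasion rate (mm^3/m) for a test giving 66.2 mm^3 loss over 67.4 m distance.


Rate = volume_loss / distance
= 66.2 / 67.4
= 0.982 mm^3/m

0.982 mm^3/m


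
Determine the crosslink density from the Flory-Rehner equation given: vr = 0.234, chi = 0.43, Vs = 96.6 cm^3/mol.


ln(1 - vr) = ln(1 - 0.234) = -0.2666
Numerator = -((-0.2666) + 0.234 + 0.43 * 0.234^2) = 0.0090
Denominator = 96.6 * (0.234^(1/3) - 0.234/2) = 48.2250
nu = 0.0090 / 48.2250 = 1.8721e-04 mol/cm^3

1.8721e-04 mol/cm^3


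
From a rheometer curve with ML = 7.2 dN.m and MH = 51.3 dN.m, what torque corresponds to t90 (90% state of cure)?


M90 = ML + 0.9 * (MH - ML)
M90 = 7.2 + 0.9 * (51.3 - 7.2)
M90 = 7.2 + 0.9 * 44.1
M90 = 46.89 dN.m

46.89 dN.m


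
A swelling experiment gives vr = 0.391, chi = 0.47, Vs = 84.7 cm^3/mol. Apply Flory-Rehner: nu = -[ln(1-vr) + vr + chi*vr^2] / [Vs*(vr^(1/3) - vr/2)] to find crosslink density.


ln(1 - vr) = ln(1 - 0.391) = -0.4959
Numerator = -((-0.4959) + 0.391 + 0.47 * 0.391^2) = 0.0331
Denominator = 84.7 * (0.391^(1/3) - 0.391/2) = 45.3770
nu = 0.0331 / 45.3770 = 7.2907e-04 mol/cm^3

7.2907e-04 mol/cm^3


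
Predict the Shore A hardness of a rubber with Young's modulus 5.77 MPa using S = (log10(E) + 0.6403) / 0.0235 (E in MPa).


log10(E) = 0.0235*S - 0.6403  =>  S = (log10(E) + 0.6403) / 0.0235
log10(5.77) = 0.761176
S = (0.761176 + 0.6403) / 0.0235 = 1.401476 / 0.0235
S = 59.6

Shore A = 59.6


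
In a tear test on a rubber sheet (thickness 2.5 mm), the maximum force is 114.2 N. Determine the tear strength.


Tear strength = force / thickness
= 114.2 / 2.5
= 45.68 N/mm

45.68 N/mm


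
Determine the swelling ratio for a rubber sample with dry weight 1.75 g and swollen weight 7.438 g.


Q = W_swollen / W_dry
Q = 7.438 / 1.75
Q = 4.25

Q = 4.25


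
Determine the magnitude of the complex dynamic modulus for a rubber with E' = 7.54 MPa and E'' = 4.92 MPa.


|E*| = sqrt(E'^2 + E''^2)
= sqrt(7.54^2 + 4.92^2)
= sqrt(56.8516 + 24.2064)
= 9.003 MPa

9.003 MPa


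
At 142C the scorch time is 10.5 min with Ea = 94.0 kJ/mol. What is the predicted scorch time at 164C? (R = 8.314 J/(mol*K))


Convert temperatures: T1 = 142 + 273.15 = 415.15 K, T2 = 164 + 273.15 = 437.15 K
ts2_new = 10.5 * exp(94000 / 8.314 * (1/437.15 - 1/415.15))
1/T2 - 1/T1 = -1.2122e-04
ts2_new = 2.67 min

2.67 min


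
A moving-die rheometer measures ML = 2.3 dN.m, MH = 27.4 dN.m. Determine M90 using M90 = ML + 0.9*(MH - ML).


M90 = ML + 0.9 * (MH - ML)
M90 = 2.3 + 0.9 * (27.4 - 2.3)
M90 = 2.3 + 0.9 * 25.1
M90 = 24.89 dN.m

24.89 dN.m


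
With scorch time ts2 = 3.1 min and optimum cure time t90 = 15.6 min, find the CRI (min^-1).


CRI = 100 / (t90 - ts2)
= 100 / (15.6 - 3.1)
= 100 / 12.5
= 8.0 min^-1

8.0 min^-1


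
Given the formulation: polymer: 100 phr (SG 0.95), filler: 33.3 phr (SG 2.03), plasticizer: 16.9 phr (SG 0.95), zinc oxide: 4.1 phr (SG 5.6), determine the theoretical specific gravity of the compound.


Sum of weights = 154.3
Volume contributions:
  polymer: 100/0.95 = 105.2632
  filler: 33.3/2.03 = 16.4039
  plasticizer: 16.9/0.95 = 17.7895
  zinc oxide: 4.1/5.6 = 0.7321
Sum of volumes = 140.1887
SG = 154.3 / 140.1887 = 1.101

SG = 1.101


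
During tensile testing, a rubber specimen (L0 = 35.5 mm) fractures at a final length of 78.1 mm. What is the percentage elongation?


Elongation = (Lf - L0) / L0 * 100
= (78.1 - 35.5) / 35.5 * 100
= 42.6 / 35.5 * 100
= 120.0%

120.0%


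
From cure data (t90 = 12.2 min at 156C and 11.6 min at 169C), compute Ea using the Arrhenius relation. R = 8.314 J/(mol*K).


T1 = 429.15 K, T2 = 442.15 K
1/T1 - 1/T2 = 6.8512e-05
ln(t1/t2) = ln(12.2/11.6) = 0.0504
Ea = 8.314 * 0.0504 / 6.8512e-05 = 6119.8635 J/mol
Ea = 6.12 kJ/mol

6.12 kJ/mol


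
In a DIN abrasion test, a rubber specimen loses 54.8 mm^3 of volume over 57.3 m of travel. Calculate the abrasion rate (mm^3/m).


Rate = volume_loss / distance
= 54.8 / 57.3
= 0.956 mm^3/m

0.956 mm^3/m


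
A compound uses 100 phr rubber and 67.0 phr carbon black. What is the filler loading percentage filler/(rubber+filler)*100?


Filler % = filler / (rubber + filler) * 100
= 67.0 / (100 + 67.0) * 100
= 67.0 / 167.0 * 100
= 40.12%

40.12%


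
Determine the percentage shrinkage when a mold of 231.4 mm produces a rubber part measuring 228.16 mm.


Shrinkage = (mold - part) / mold * 100
= (231.4 - 228.16) / 231.4 * 100
= 3.24 / 231.4 * 100
= 1.4%

1.4%


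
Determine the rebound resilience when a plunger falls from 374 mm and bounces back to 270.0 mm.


Resilience = h_rebound / h_drop * 100
= 270.0 / 374 * 100
= 72.2%

72.2%


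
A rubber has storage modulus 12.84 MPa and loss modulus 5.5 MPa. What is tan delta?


tan delta = E'' / E'
= 5.5 / 12.84
= 0.4283

tan delta = 0.4283


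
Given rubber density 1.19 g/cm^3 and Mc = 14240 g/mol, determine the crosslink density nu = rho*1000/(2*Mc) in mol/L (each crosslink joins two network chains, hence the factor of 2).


nu = rho * 1000 / (2 * Mc)
nu = 1.19 * 1000 / (2 * 14240)
nu = 1190.0 / 28480
nu = 0.0418 mol/L

0.0418 mol/L


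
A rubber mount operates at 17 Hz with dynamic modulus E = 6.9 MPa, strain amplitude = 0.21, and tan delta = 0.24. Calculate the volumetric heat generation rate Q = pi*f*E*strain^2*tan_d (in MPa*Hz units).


Q = pi * f * E * strain^2 * tan_d
= pi * 17 * 6.9 * 0.21^2 * 0.24
= pi * 17 * 6.9 * 0.0441 * 0.24
= 3.9003

Q = 3.9003


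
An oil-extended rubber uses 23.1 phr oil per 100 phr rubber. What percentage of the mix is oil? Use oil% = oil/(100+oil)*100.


Oil % = oil / (100 + oil) * 100
= 23.1 / (100 + 23.1) * 100
= 23.1 / 123.1 * 100
= 18.77%

18.77%


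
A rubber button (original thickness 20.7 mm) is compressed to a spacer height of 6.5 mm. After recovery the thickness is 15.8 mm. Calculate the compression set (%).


CS = (t0 - recovered) / (t0 - ts) * 100
= (20.7 - 15.8) / (20.7 - 6.5) * 100
= 4.9 / 14.2 * 100
= 34.5%

34.5%


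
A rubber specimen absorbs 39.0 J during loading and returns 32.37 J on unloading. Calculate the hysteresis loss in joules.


Hysteresis loss = loading - unloading
= 39.0 - 32.37
= 6.63 J

6.63 J


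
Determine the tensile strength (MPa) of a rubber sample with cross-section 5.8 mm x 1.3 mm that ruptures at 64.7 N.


Area = width * thickness = 5.8 * 1.3 = 7.54 mm^2
TS = force / area = 64.7 / 7.54 = 8.58 MPa

8.58 MPa


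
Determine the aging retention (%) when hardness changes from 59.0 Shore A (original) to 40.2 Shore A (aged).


Retention = aged / original * 100
= 40.2 / 59.0 * 100
= 68.1%

68.1%


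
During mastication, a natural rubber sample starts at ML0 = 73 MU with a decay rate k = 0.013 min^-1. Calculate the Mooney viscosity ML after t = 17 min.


ML = ML0 * exp(-k * t)
ML = 73 * exp(-0.013 * 17)
ML = 73 * 0.8017
ML = 58.53 MU

58.53 MU


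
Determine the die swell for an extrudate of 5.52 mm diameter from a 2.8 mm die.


Die swell ratio = D_extrudate / D_die
= 5.52 / 2.8
= 1.971

Die swell = 1.971


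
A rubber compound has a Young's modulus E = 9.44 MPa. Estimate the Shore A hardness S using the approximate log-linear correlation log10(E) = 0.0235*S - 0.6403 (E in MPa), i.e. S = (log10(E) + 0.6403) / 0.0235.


log10(E) = 0.0235*S - 0.6403  =>  S = (log10(E) + 0.6403) / 0.0235
log10(9.44) = 0.974972
S = (0.974972 + 0.6403) / 0.0235 = 1.615272 / 0.0235
S = 68.7

Shore A = 68.7


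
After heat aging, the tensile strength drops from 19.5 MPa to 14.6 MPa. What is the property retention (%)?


Retention = aged / original * 100
= 14.6 / 19.5 * 100
= 74.9%

74.9%


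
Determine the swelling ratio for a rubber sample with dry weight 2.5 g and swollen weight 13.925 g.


Q = W_swollen / W_dry
Q = 13.925 / 2.5
Q = 5.57

Q = 5.57


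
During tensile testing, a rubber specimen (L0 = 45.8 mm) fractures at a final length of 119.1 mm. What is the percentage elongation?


Elongation = (Lf - L0) / L0 * 100
= (119.1 - 45.8) / 45.8 * 100
= 73.3 / 45.8 * 100
= 160.0%

160.0%


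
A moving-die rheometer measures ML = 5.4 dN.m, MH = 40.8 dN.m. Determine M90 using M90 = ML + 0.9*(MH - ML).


M90 = ML + 0.9 * (MH - ML)
M90 = 5.4 + 0.9 * (40.8 - 5.4)
M90 = 5.4 + 0.9 * 35.4
M90 = 37.26 dN.m

37.26 dN.m


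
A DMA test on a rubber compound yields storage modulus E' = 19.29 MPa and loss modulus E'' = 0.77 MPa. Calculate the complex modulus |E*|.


|E*| = sqrt(E'^2 + E''^2)
= sqrt(19.29^2 + 0.77^2)
= sqrt(372.1041 + 0.5929)
= 19.305 MPa

19.305 MPa


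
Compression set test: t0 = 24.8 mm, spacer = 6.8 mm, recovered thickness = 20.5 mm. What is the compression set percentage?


CS = (t0 - recovered) / (t0 - ts) * 100
= (24.8 - 20.5) / (24.8 - 6.8) * 100
= 4.3 / 18.0 * 100
= 23.9%

23.9%


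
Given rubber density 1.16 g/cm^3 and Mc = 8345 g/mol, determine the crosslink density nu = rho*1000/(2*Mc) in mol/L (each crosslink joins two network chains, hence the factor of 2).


nu = rho * 1000 / (2 * Mc)
nu = 1.16 * 1000 / (2 * 8345)
nu = 1160.0 / 16690
nu = 0.0695 mol/L

0.0695 mol/L


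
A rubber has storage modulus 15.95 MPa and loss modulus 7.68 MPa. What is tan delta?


tan delta = E'' / E'
= 7.68 / 15.95
= 0.4815

tan delta = 0.4815


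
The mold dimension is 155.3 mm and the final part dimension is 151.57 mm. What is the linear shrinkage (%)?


Shrinkage = (mold - part) / mold * 100
= (155.3 - 151.57) / 155.3 * 100
= 3.73 / 155.3 * 100
= 2.4%

2.4%


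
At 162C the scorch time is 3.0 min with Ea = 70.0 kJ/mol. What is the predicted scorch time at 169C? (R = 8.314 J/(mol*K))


Convert temperatures: T1 = 162 + 273.15 = 435.15 K, T2 = 169 + 273.15 = 442.15 K
ts2_new = 3.0 * exp(70000 / 8.314 * (1/442.15 - 1/435.15))
1/T2 - 1/T1 = -3.6382e-05
ts2_new = 2.21 min

2.21 min


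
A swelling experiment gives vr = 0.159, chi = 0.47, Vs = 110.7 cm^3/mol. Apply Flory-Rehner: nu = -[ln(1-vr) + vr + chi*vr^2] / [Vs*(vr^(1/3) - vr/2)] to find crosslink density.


ln(1 - vr) = ln(1 - 0.159) = -0.1732
Numerator = -((-0.1732) + 0.159 + 0.47 * 0.159^2) = 0.0023
Denominator = 110.7 * (0.159^(1/3) - 0.159/2) = 51.1711
nu = 0.0023 / 51.1711 = 4.4587e-05 mol/cm^3

4.4587e-05 mol/cm^3


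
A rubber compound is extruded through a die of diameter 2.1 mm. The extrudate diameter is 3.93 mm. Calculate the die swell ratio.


Die swell ratio = D_extrudate / D_die
= 3.93 / 2.1
= 1.871

Die swell = 1.871


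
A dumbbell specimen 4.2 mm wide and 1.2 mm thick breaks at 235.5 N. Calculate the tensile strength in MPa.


Area = width * thickness = 4.2 * 1.2 = 5.04 mm^2
TS = force / area = 235.5 / 5.04 = 46.73 MPa

46.73 MPa


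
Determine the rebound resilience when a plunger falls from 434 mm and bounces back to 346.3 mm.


Resilience = h_rebound / h_drop * 100
= 346.3 / 434 * 100
= 79.8%

79.8%


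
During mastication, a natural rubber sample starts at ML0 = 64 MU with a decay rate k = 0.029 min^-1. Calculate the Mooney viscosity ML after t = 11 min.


ML = ML0 * exp(-k * t)
ML = 64 * exp(-0.029 * 11)
ML = 64 * 0.7269
ML = 46.52 MU

46.52 MU


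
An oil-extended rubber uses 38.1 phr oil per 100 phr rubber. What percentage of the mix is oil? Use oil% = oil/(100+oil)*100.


Oil % = oil / (100 + oil) * 100
= 38.1 / (100 + 38.1) * 100
= 38.1 / 138.1 * 100
= 27.59%

27.59%


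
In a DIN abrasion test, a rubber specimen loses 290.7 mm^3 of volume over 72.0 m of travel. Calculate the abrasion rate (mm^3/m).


Rate = volume_loss / distance
= 290.7 / 72.0
= 4.037 mm^3/m

4.037 mm^3/m


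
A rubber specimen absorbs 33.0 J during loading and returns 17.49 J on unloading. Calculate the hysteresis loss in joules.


Hysteresis loss = loading - unloading
= 33.0 - 17.49
= 15.51 J

15.51 J


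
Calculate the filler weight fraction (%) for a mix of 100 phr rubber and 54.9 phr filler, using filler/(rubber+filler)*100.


Filler % = filler / (rubber + filler) * 100
= 54.9 / (100 + 54.9) * 100
= 54.9 / 154.9 * 100
= 35.44%

35.44%


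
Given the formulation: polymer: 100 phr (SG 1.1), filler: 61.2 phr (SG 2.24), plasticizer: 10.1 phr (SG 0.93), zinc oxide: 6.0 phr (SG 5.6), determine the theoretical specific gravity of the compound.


Sum of weights = 177.3
Volume contributions:
  polymer: 100/1.1 = 90.9091
  filler: 61.2/2.24 = 27.3214
  plasticizer: 10.1/0.93 = 10.8602
  zinc oxide: 6.0/5.6 = 1.0714
Sum of volumes = 130.1622
SG = 177.3 / 130.1622 = 1.362

SG = 1.362


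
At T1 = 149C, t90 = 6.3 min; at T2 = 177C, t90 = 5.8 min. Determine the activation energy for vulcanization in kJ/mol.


T1 = 422.15 K, T2 = 450.15 K
1/T1 - 1/T2 = 1.4734e-04
ln(t1/t2) = ln(6.3/5.8) = 0.0827
Ea = 8.314 * 0.0827 / 1.4734e-04 = 4665.9281 J/mol
Ea = 4.67 kJ/mol

4.67 kJ/mol


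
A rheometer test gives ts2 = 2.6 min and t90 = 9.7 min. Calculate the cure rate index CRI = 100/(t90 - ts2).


CRI = 100 / (t90 - ts2)
= 100 / (9.7 - 2.6)
= 100 / 7.1
= 14.08 min^-1

14.08 min^-1


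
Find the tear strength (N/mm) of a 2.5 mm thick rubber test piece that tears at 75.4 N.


Tear strength = force / thickness
= 75.4 / 2.5
= 30.16 N/mm

30.16 N/mm


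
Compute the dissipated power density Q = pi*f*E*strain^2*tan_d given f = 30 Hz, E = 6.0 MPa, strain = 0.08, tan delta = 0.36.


Q = pi * f * E * strain^2 * tan_d
= pi * 30 * 6.0 * 0.08^2 * 0.36
= pi * 30 * 6.0 * 0.0064 * 0.36
= 1.3029

Q = 1.3029


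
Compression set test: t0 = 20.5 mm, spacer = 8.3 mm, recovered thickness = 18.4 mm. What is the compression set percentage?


CS = (t0 - recovered) / (t0 - ts) * 100
= (20.5 - 18.4) / (20.5 - 8.3) * 100
= 2.1 / 12.2 * 100
= 17.2%

17.2%
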